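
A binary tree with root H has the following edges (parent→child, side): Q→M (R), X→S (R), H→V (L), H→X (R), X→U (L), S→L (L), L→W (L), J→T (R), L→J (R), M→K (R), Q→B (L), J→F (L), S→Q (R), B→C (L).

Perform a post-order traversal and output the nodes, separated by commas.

V, U, W, F, T, J, L, C, B, K, M, Q, S, X, H

Post-order visits the left subtree, then the right subtree, then the node.
At H: go left to V.
  V is a leaf — visit V.
At H: go right to X.
  At X: go left to U.
    U is a leaf — visit U.
  At X: go right to S.
    At S: go left to L.
      At L: go left to W.
        W is a leaf — visit W.
      At L: go right to J.
        At J: go left to F.
          F is a leaf — visit F.
        At J: go right to T.
          T is a leaf — visit T.
        Visit J.
      Visit L.
    At S: go right to Q.
      At Q: go left to B.
        At B: go left to C.
          C is a leaf — visit C.
        At B: no right child.
        Visit B.
      At Q: go right to M.
        At M: no left child.
        At M: go right to K.
          K is a leaf — visit K.
        Visit M.
      Visit Q.
    Visit S.
  Visit X.
Visit H.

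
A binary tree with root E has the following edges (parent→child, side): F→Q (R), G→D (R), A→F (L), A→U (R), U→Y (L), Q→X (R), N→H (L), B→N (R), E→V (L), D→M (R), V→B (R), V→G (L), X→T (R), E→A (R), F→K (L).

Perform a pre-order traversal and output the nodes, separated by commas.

Pre-order visits the node, then its left subtree, then its right subtree.
Visit E.
At E: go left to V.
  Visit V.
  At V: go left to G.
    Visit G.
    At G: no left child.
    At G: go right to D.
      Visit D.
      At D: no left child.
      At D: go right to M.
        M is a leaf — visit M.
  At V: go right to B.
    Visit B.
    At B: no left child.
    At B: go right to N.
      Visit N.
      At N: go left to H.
        H is a leaf — visit H.
      At N: no right child.
At E: go right to A.
  Visit A.
  At A: go left to F.
    Visit F.
    At F: go left to K.
      K is a leaf — visit K.
    At F: go right to Q.
      Visit Q.
      At Q: no left child.
      At Q: go right to X.
        Visit X.
        At X: no left child.
        At X: go right to T.
          T is a leaf — visit T.
  At A: go right to U.
    Visit U.
    At U: go left to Y.
      Y is a leaf — visit Y.
    At U: no right child.

E, V, G, D, M, B, N, H, A, F, K, Q, X, T, U, Y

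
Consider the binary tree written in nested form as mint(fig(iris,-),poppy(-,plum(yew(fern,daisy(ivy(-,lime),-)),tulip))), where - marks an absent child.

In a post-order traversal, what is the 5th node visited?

ivy

Post-order visits the left subtree, then the right subtree, then the node.
At mint: go left to fig.
  At fig: go left to iris.
    iris is a leaf — visit iris.
  At fig: no right child.
  Visit fig.
At mint: go right to poppy.
  At poppy: no left child.
  At poppy: go right to plum.
    At plum: go left to yew.
      At yew: go left to fern.
        fern is a leaf — visit fern.
      At yew: go right to daisy.
        At daisy: go left to ivy.
          At ivy: no left child.
          At ivy: go right to lime.
            lime is a leaf — visit lime.
          Visit ivy.
        At daisy: no right child.
        Visit daisy.
      Visit yew.
    At plum: go right to tulip.
      tulip is a leaf — visit tulip.
    Visit plum.
  Visit poppy.
Visit mint.
Full post-order sequence: iris, fig, fern, lime, ivy, daisy, yew, tulip, plum, poppy, mint.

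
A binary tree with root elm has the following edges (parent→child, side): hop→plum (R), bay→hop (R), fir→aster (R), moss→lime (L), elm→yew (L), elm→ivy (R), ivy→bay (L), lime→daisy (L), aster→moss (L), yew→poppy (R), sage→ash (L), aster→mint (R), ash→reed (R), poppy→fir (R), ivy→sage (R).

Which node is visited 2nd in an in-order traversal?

In-order visits the left subtree, then the node, then the right subtree.
At elm: go left to yew.
  At yew: no left child.
  Visit yew.
  At yew: go right to poppy.
    At poppy: no left child.
    Visit poppy.
    At poppy: go right to fir.
      At fir: no left child.
      Visit fir.
      At fir: go right to aster.
        At aster: go left to moss.
          At moss: go left to lime.
            At lime: go left to daisy.
              daisy is a leaf — visit daisy.
            Visit lime.
            At lime: no right child.
          Visit moss.
          At moss: no right child.
        Visit aster.
        At aster: go right to mint.
          mint is a leaf — visit mint.
Visit elm.
At elm: go right to ivy.
  At ivy: go left to bay.
    At bay: no left child.
    Visit bay.
    At bay: go right to hop.
      At hop: no left child.
      Visit hop.
      At hop: go right to plum.
        plum is a leaf — visit plum.
  Visit ivy.
  At ivy: go right to sage.
    At sage: go left to ash.
      At ash: no left child.
      Visit ash.
      At ash: go right to reed.
        reed is a leaf — visit reed.
    Visit sage.
    At sage: no right child.
Full in-order sequence: yew, poppy, fir, daisy, lime, moss, aster, mint, elm, bay, hop, plum, ivy, ash, reed, sage.

poppy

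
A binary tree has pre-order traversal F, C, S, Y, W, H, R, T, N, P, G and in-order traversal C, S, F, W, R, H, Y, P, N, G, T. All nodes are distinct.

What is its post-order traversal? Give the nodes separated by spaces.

The first element of pre-order is the root; it splits in-order into left and right subtrees.
Root F: left subtree has 2 nodes {C, S}, right has 8 {W, R, H, Y, P, N, G, T}.
  Root C: left subtree has 0 nodes { }, right has 1 {S}.
  Root Y: left subtree has 3 nodes {W, R, H}, right has 4 {P, N, G, T}.
    Root W: left subtree has 0 nodes { }, right has 2 {R, H}.
      Root H: left subtree has 1 node {R}, right has 0 { }.
    Root T: left subtree has 3 nodes {P, N, G}, right has 0 { }.
      Root N: left subtree has 1 node {P}, right has 1 {G}.

S C R H W P G N T Y F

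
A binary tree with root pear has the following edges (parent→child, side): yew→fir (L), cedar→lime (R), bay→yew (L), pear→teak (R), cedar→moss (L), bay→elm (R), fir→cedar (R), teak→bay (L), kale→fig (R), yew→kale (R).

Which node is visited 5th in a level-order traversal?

elm

Level-order visits nodes level by level from the root, left to right within each level.
Level 0: pear
Level 1: teak
Level 2: bay
Level 3: yew, elm
Level 4: fir, kale
Level 5: cedar, fig
Level 6: moss, lime
Full level-order sequence: pear, teak, bay, yew, elm, fir, kale, cedar, fig, moss, lime.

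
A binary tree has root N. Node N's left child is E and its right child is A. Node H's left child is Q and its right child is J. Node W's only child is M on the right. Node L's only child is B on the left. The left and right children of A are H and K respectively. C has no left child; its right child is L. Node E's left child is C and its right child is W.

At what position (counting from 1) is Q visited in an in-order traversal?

8

In-order visits the left subtree, then the node, then the right subtree.
At N: go left to E.
  At E: go left to C.
    At C: no left child.
    Visit C.
    At C: go right to L.
      At L: go left to B.
        B is a leaf — visit B.
      Visit L.
      At L: no right child.
  Visit E.
  At E: go right to W.
    At W: no left child.
    Visit W.
    At W: go right to M.
      M is a leaf — visit M.
Visit N.
At N: go right to A.
  At A: go left to H.
    At H: go left to Q.
      Q is a leaf — visit Q.
    Visit H.
    At H: go right to J.
      J is a leaf — visit J.
  Visit A.
  At A: go right to K.
    K is a leaf — visit K.
Full in-order sequence: C, B, L, E, W, M, N, Q, H, J, A, K.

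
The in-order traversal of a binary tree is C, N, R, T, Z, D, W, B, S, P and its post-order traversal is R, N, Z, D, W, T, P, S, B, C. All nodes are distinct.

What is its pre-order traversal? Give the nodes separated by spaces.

The last element of post-order is the root; it splits in-order into left and right subtrees.
Root C: left subtree has 0 nodes { }, right has 9 {N, R, T, Z, D, W, B, S, P}.
  Root B: left subtree has 6 nodes {N, R, T, Z, D, W}, right has 2 {S, P}.
    Root T: left subtree has 2 nodes {N, R}, right has 3 {Z, D, W}.
      Root N: left subtree has 0 nodes { }, right has 1 {R}.
      Root W: left subtree has 2 nodes {Z, D}, right has 0 { }.
        Root D: left subtree has 1 node {Z}, right has 0 { }.
    Root S: left subtree has 0 nodes { }, right has 1 {P}.

C B T N R W D Z S P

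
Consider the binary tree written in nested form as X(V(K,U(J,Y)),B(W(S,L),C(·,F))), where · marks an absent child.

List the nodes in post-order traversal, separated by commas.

K, J, Y, U, V, S, L, W, F, C, B, X

Post-order visits the left subtree, then the right subtree, then the node.
At X: go left to V.
  At V: go left to K.
    K is a leaf — visit K.
  At V: go right to U.
    At U: go left to J.
      J is a leaf — visit J.
    At U: go right to Y.
      Y is a leaf — visit Y.
    Visit U.
  Visit V.
At X: go right to B.
  At B: go left to W.
    At W: go left to S.
      S is a leaf — visit S.
    At W: go right to L.
      L is a leaf — visit L.
    Visit W.
  At B: go right to C.
    At C: no left child.
    At C: go right to F.
      F is a leaf — visit F.
    Visit C.
  Visit B.
Visit X.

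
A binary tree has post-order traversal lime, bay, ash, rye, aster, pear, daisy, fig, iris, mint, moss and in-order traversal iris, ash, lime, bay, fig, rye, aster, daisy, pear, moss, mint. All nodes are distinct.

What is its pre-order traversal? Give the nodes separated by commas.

The last element of post-order is the root; it splits in-order into left and right subtrees.
Root moss: left subtree has 9 nodes {iris, ash, lime, bay, fig, rye, aster, daisy, pear}, right has 1 {mint}.
  Root iris: left subtree has 0 nodes { }, right has 8 {ash, lime, bay, fig, rye, aster, daisy, pear}.
    Root fig: left subtree has 3 nodes {ash, lime, bay}, right has 4 {rye, aster, daisy, pear}.
      Root ash: left subtree has 0 nodes { }, right has 2 {lime, bay}.
        Root bay: left subtree has 1 node {lime}, right has 0 { }.
      Root daisy: left subtree has 2 nodes {rye, aster}, right has 1 {pear}.
        Root aster: left subtree has 1 node {rye}, right has 0 { }.

moss, iris, fig, ash, bay, lime, daisy, aster, rye, pear, mint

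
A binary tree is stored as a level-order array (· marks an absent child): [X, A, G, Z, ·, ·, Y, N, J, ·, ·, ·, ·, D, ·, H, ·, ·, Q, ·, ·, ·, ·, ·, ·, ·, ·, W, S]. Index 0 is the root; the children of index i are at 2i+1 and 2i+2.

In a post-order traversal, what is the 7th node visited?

W

Post-order visits the left subtree, then the right subtree, then the node.
At X: go left to A.
  At A: go left to Z.
    At Z: go left to N.
      At N: go left to H.
        H is a leaf — visit H.
      At N: no right child.
      Visit N.
    At Z: go right to J.
      At J: no left child.
      At J: go right to Q.
        Q is a leaf — visit Q.
      Visit J.
    Visit Z.
  At A: no right child.
  Visit A.
At X: go right to G.
  At G: no left child.
  At G: go right to Y.
    At Y: go left to D.
      At D: go left to W.
        W is a leaf — visit W.
      At D: go right to S.
        S is a leaf — visit S.
      Visit D.
    At Y: no right child.
    Visit Y.
  Visit G.
Visit X.
Full post-order sequence: H, N, Q, J, Z, A, W, S, D, Y, G, X.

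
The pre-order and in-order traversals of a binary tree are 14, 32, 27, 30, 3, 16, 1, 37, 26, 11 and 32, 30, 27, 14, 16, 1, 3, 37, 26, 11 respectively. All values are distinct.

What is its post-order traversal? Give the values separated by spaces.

The first element of pre-order is the root; it splits in-order into left and right subtrees.
Root 14: left subtree has 3 nodes {32, 30, 27}, right has 6 {16, 1, 3, 37, 26, 11}.
  Root 32: left subtree has 0 nodes { }, right has 2 {30, 27}.
    Root 27: left subtree has 1 node {30}, right has 0 { }.
  Root 3: left subtree has 2 nodes {16, 1}, right has 3 {37, 26, 11}.
    Root 16: left subtree has 0 nodes { }, right has 1 {1}.
    Root 37: left subtree has 0 nodes { }, right has 2 {26, 11}.
      Root 26: left subtree has 0 nodes { }, right has 1 {11}.

30 27 32 1 16 11 26 37 3 14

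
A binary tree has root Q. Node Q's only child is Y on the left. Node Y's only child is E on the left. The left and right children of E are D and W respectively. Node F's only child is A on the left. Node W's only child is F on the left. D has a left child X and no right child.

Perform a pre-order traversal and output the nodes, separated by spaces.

Q Y E D X W F A

Pre-order visits the node, then its left subtree, then its right subtree.
Visit Q.
At Q: go left to Y.
  Visit Y.
  At Y: go left to E.
    Visit E.
    At E: go left to D.
      Visit D.
      At D: go left to X.
        X is a leaf — visit X.
      At D: no right child.
    At E: go right to W.
      Visit W.
      At W: go left to F.
        Visit F.
        At F: go left to A.
          A is a leaf — visit A.
        At F: no right child.
      At W: no right child.
  At Y: no right child.
At Q: no right child.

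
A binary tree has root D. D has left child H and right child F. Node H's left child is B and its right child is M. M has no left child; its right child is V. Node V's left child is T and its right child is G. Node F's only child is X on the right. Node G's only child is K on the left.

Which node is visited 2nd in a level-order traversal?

H

Level-order visits nodes level by level from the root, left to right within each level.
Level 0: D
Level 1: H, F
Level 2: B, M, X
Level 3: V
Level 4: T, G
Level 5: K
Full level-order sequence: D, H, F, B, M, X, V, T, G, K.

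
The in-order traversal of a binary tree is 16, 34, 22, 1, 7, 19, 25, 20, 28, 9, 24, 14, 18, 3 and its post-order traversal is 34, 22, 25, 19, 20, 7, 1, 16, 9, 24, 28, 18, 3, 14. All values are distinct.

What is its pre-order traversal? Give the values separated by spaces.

14 28 16 1 22 34 7 20 19 25 24 9 3 18

The last element of post-order is the root; it splits in-order into left and right subtrees.
Root 14: left subtree has 11 nodes {16, 34, 22, 1, 7, 19, 25, 20, 28, 9, 24}, right has 2 {18, 3}.
  Root 28: left subtree has 8 nodes {16, 34, 22, 1, 7, 19, 25, 20}, right has 2 {9, 24}.
    Root 16: left subtree has 0 nodes { }, right has 7 {34, 22, 1, 7, 19, 25, 20}.
      Root 1: left subtree has 2 nodes {34, 22}, right has 4 {7, 19, 25, 20}.
        Root 22: left subtree has 1 node {34}, right has 0 { }.
        Root 7: left subtree has 0 nodes { }, right has 3 {19, 25, 20}.
          Root 20: left subtree has 2 nodes {19, 25}, right has 0 { }.
            Root 19: left subtree has 0 nodes { }, right has 1 {25}.
    Root 24: left subtree has 1 node {9}, right has 0 { }.
  Root 3: left subtree has 1 node {18}, right has 0 { }.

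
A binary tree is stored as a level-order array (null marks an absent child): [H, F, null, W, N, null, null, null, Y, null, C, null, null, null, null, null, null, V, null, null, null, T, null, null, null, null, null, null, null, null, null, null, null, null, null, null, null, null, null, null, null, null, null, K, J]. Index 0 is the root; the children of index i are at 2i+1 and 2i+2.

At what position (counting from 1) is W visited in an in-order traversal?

In-order visits the left subtree, then the node, then the right subtree.
At H: go left to F.
  At F: go left to W.
    At W: no left child.
    Visit W.
    At W: go right to Y.
      At Y: go left to V.
        V is a leaf — visit V.
      Visit Y.
      At Y: no right child.
  Visit F.
  At F: go right to N.
    At N: no left child.
    Visit N.
    At N: go right to C.
      At C: go left to T.
        At T: go left to K.
          K is a leaf — visit K.
        Visit T.
        At T: go right to J.
          J is a leaf — visit J.
      Visit C.
      At C: no right child.
Visit H.
At H: no right child.
Full in-order sequence: W, V, Y, F, N, K, T, J, C, H.

1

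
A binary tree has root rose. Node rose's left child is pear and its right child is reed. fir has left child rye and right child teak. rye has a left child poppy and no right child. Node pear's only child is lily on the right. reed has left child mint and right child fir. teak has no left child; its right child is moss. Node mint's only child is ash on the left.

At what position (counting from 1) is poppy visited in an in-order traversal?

In-order visits the left subtree, then the node, then the right subtree.
At rose: go left to pear.
  At pear: no left child.
  Visit pear.
  At pear: go right to lily.
    lily is a leaf — visit lily.
Visit rose.
At rose: go right to reed.
  At reed: go left to mint.
    At mint: go left to ash.
      ash is a leaf — visit ash.
    Visit mint.
    At mint: no right child.
  Visit reed.
  At reed: go right to fir.
    At fir: go left to rye.
      At rye: go left to poppy.
        poppy is a leaf — visit poppy.
      Visit rye.
      At rye: no right child.
    Visit fir.
    At fir: go right to teak.
      At teak: no left child.
      Visit teak.
      At teak: go right to moss.
        moss is a leaf — visit moss.
Full in-order sequence: pear, lily, rose, ash, mint, reed, poppy, rye, fir, teak, moss.

7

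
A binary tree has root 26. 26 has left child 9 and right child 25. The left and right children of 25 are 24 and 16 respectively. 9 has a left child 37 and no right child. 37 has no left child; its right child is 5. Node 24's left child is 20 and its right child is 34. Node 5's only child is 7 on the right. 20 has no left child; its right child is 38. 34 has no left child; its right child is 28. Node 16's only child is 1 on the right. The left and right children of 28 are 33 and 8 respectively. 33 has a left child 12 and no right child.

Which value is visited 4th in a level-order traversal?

Level-order visits nodes level by level from the root, left to right within each level.
Level 0: 26
Level 1: 9, 25
Level 2: 37, 24, 16
Level 3: 5, 20, 34, 1
Level 4: 7, 38, 28
Level 5: 33, 8
Level 6: 12
Full level-order sequence: 26, 9, 25, 37, 24, 16, 5, 20, 34, 1, 7, 38, 28, 33, 8, 12.

37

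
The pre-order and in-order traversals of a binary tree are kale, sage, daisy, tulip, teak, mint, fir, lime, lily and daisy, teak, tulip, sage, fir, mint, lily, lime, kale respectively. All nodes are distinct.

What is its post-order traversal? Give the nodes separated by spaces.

The first element of pre-order is the root; it splits in-order into left and right subtrees.
Root kale: left subtree has 8 nodes {daisy, teak, tulip, sage, fir, mint, lily, lime}, right has 0 { }.
  Root sage: left subtree has 3 nodes {daisy, teak, tulip}, right has 4 {fir, mint, lily, lime}.
    Root daisy: left subtree has 0 nodes { }, right has 2 {teak, tulip}.
      Root tulip: left subtree has 1 node {teak}, right has 0 { }.
    Root mint: left subtree has 1 node {fir}, right has 2 {lily, lime}.
      Root lime: left subtree has 1 node {lily}, right has 0 { }.

teak tulip daisy fir lily lime mint sage kale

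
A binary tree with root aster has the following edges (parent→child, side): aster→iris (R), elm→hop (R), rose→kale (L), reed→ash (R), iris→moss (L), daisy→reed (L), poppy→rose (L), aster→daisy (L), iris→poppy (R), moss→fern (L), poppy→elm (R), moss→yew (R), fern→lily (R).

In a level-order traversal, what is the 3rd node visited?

Level-order visits nodes level by level from the root, left to right within each level.
Level 0: aster
Level 1: daisy, iris
Level 2: reed, moss, poppy
Level 3: ash, fern, yew, rose, elm
Level 4: lily, kale, hop
Full level-order sequence: aster, daisy, iris, reed, moss, poppy, ash, fern, yew, rose, elm, lily, kale, hop.

iris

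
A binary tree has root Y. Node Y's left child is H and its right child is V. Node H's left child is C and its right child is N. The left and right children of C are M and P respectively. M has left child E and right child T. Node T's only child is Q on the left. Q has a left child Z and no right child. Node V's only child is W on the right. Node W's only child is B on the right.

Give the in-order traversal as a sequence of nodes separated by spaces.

In-order visits the left subtree, then the node, then the right subtree.
At Y: go left to H.
  At H: go left to C.
    At C: go left to M.
      At M: go left to E.
        E is a leaf — visit E.
      Visit M.
      At M: go right to T.
        At T: go left to Q.
          At Q: go left to Z.
            Z is a leaf — visit Z.
          Visit Q.
          At Q: no right child.
        Visit T.
        At T: no right child.
    Visit C.
    At C: go right to P.
      P is a leaf — visit P.
  Visit H.
  At H: go right to N.
    N is a leaf — visit N.
Visit Y.
At Y: go right to V.
  At V: no left child.
  Visit V.
  At V: go right to W.
    At W: no left child.
    Visit W.
    At W: go right to B.
      B is a leaf — visit B.

E M Z Q T C P H N Y V W B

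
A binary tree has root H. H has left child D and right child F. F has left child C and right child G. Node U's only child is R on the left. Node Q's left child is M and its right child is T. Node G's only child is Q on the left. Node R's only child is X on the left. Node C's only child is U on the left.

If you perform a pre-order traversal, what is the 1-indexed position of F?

3

Pre-order visits the node, then its left subtree, then its right subtree.
Visit H.
At H: go left to D.
  D is a leaf — visit D.
At H: go right to F.
  Visit F.
  At F: go left to C.
    Visit C.
    At C: go left to U.
      Visit U.
      At U: go left to R.
        Visit R.
        At R: go left to X.
          X is a leaf — visit X.
        At R: no right child.
      At U: no right child.
    At C: no right child.
  At F: go right to G.
    Visit G.
    At G: go left to Q.
      Visit Q.
      At Q: go left to M.
        M is a leaf — visit M.
      At Q: go right to T.
        T is a leaf — visit T.
    At G: no right child.
Full pre-order sequence: H, D, F, C, U, R, X, G, Q, M, T.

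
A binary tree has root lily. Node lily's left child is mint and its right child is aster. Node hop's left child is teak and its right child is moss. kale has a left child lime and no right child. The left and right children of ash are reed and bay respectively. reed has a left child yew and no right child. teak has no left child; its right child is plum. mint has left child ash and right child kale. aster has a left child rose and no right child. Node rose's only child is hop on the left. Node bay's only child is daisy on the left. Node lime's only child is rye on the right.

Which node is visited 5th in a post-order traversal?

Post-order visits the left subtree, then the right subtree, then the node.
At lily: go left to mint.
  At mint: go left to ash.
    At ash: go left to reed.
      At reed: go left to yew.
        yew is a leaf — visit yew.
      At reed: no right child.
      Visit reed.
    At ash: go right to bay.
      At bay: go left to daisy.
        daisy is a leaf — visit daisy.
      At bay: no right child.
      Visit bay.
    Visit ash.
  At mint: go right to kale.
    At kale: go left to lime.
      At lime: no left child.
      At lime: go right to rye.
        rye is a leaf — visit rye.
      Visit lime.
    At kale: no right child.
    Visit kale.
  Visit mint.
At lily: go right to aster.
  At aster: go left to rose.
    At rose: go left to hop.
      At hop: go left to teak.
        At teak: no left child.
        At teak: go right to plum.
          plum is a leaf — visit plum.
        Visit teak.
      At hop: go right to moss.
        moss is a leaf — visit moss.
      Visit hop.
    At rose: no right child.
    Visit rose.
  At aster: no right child.
  Visit aster.
Visit lily.
Full post-order sequence: yew, reed, daisy, bay, ash, rye, lime, kale, mint, plum, teak, moss, hop, rose, aster, lily.

ash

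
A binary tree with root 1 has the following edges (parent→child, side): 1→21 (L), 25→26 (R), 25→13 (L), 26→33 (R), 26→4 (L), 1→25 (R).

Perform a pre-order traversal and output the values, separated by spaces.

1 21 25 13 26 4 33

Pre-order visits the node, then its left subtree, then its right subtree.
Visit 1.
At 1: go left to 21.
  21 is a leaf — visit 21.
At 1: go right to 25.
  Visit 25.
  At 25: go left to 13.
    13 is a leaf — visit 13.
  At 25: go right to 26.
    Visit 26.
    At 26: go left to 4.
      4 is a leaf — visit 4.
    At 26: go right to 33.
      33 is a leaf — visit 33.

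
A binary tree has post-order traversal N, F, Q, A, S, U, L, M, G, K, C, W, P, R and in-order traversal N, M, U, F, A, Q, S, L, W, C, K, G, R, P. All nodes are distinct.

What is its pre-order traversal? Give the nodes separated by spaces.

The last element of post-order is the root; it splits in-order into left and right subtrees.
Root R: left subtree has 12 nodes {N, M, U, F, A, Q, S, L, W, C, K, G}, right has 1 {P}.
  Root W: left subtree has 8 nodes {N, M, U, F, A, Q, S, L}, right has 3 {C, K, G}.
    Root M: left subtree has 1 node {N}, right has 6 {U, F, A, Q, S, L}.
      Root L: left subtree has 5 nodes {U, F, A, Q, S}, right has 0 { }.
        Root U: left subtree has 0 nodes { }, right has 4 {F, A, Q, S}.
          Root S: left subtree has 3 nodes {F, A, Q}, right has 0 { }.
            Root A: left subtree has 1 node {F}, right has 1 {Q}.
    Root C: left subtree has 0 nodes { }, right has 2 {K, G}.
      Root K: left subtree has 0 nodes { }, right has 1 {G}.

R W M N L U S A F Q C K G P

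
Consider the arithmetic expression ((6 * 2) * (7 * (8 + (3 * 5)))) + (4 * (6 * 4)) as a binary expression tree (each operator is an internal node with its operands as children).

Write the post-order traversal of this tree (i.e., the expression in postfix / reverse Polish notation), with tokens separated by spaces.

6 2 * 7 8 3 5 * + * * 4 6 4 * * +

Post-order on an expression tree gives postfix notation: for each operator, emit left operand, right operand, then the operator.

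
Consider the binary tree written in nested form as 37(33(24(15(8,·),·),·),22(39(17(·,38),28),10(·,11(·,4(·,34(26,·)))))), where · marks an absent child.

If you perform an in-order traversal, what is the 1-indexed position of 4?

In-order visits the left subtree, then the node, then the right subtree.
At 37: go left to 33.
  At 33: go left to 24.
    At 24: go left to 15.
      At 15: go left to 8.
        8 is a leaf — visit 8.
      Visit 15.
      At 15: no right child.
    Visit 24.
    At 24: no right child.
  Visit 33.
  At 33: no right child.
Visit 37.
At 37: go right to 22.
  At 22: go left to 39.
    At 39: go left to 17.
      At 17: no left child.
      Visit 17.
      At 17: go right to 38.
        38 is a leaf — visit 38.
    Visit 39.
    At 39: go right to 28.
      28 is a leaf — visit 28.
  Visit 22.
  At 22: go right to 10.
    At 10: no left child.
    Visit 10.
    At 10: go right to 11.
      At 11: no left child.
      Visit 11.
      At 11: go right to 4.
        At 4: no left child.
        Visit 4.
        At 4: go right to 34.
          At 34: go left to 26.
            26 is a leaf — visit 26.
          Visit 34.
          At 34: no right child.
Full in-order sequence: 8, 15, 24, 33, 37, 17, 38, 39, 28, 22, 10, 11, 4, 26, 34.

13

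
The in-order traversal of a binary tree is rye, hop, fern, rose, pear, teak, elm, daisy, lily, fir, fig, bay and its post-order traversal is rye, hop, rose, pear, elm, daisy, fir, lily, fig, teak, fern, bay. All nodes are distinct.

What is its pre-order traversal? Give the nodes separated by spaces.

bay fern hop rye teak pear rose fig lily daisy elm fir

The last element of post-order is the root; it splits in-order into left and right subtrees.
Root bay: left subtree has 11 nodes {rye, hop, fern, rose, pear, teak, elm, daisy, lily, fir, fig}, right has 0 { }.
  Root fern: left subtree has 2 nodes {rye, hop}, right has 8 {rose, pear, teak, elm, daisy, lily, fir, fig}.
    Root hop: left subtree has 1 node {rye}, right has 0 { }.
    Root teak: left subtree has 2 nodes {rose, pear}, right has 5 {elm, daisy, lily, fir, fig}.
      Root pear: left subtree has 1 node {rose}, right has 0 { }.
      Root fig: left subtree has 4 nodes {elm, daisy, lily, fir}, right has 0 { }.
        Root lily: left subtree has 2 nodes {elm, daisy}, right has 1 {fir}.
          Root daisy: left subtree has 1 node {elm}, right has 0 { }.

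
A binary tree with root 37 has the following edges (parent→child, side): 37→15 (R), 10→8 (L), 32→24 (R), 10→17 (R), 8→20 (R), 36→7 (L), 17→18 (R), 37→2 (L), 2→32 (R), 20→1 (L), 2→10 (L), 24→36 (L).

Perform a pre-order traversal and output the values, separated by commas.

37, 2, 10, 8, 20, 1, 17, 18, 32, 24, 36, 7, 15

Pre-order visits the node, then its left subtree, then its right subtree.
Visit 37.
At 37: go left to 2.
  Visit 2.
  At 2: go left to 10.
    Visit 10.
    At 10: go left to 8.
      Visit 8.
      At 8: no left child.
      At 8: go right to 20.
        Visit 20.
        At 20: go left to 1.
          1 is a leaf — visit 1.
        At 20: no right child.
    At 10: go right to 17.
      Visit 17.
      At 17: no left child.
      At 17: go right to 18.
        18 is a leaf — visit 18.
  At 2: go right to 32.
    Visit 32.
    At 32: no left child.
    At 32: go right to 24.
      Visit 24.
      At 24: go left to 36.
        Visit 36.
        At 36: go left to 7.
          7 is a leaf — visit 7.
        At 36: no right child.
      At 24: no right child.
At 37: go right to 15.
  15 is a leaf — visit 15.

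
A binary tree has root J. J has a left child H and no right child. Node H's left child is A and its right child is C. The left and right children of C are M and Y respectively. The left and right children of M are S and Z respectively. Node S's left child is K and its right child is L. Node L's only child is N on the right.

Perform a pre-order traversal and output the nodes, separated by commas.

J, H, A, C, M, S, K, L, N, Z, Y

Pre-order visits the node, then its left subtree, then its right subtree.
Visit J.
At J: go left to H.
  Visit H.
  At H: go left to A.
    A is a leaf — visit A.
  At H: go right to C.
    Visit C.
    At C: go left to M.
      Visit M.
      At M: go left to S.
        Visit S.
        At S: go left to K.
          K is a leaf — visit K.
        At S: go right to L.
          Visit L.
          At L: no left child.
          At L: go right to N.
            N is a leaf — visit N.
      At M: go right to Z.
        Z is a leaf — visit Z.
    At C: go right to Y.
      Y is a leaf — visit Y.
At J: no right child.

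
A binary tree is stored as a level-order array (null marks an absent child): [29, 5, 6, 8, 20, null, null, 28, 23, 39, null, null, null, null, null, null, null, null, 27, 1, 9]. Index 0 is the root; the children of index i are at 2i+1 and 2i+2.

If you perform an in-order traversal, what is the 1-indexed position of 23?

In-order visits the left subtree, then the node, then the right subtree.
At 29: go left to 5.
  At 5: go left to 8.
    At 8: go left to 28.
      28 is a leaf — visit 28.
    Visit 8.
    At 8: go right to 23.
      At 23: no left child.
      Visit 23.
      At 23: go right to 27.
        27 is a leaf — visit 27.
  Visit 5.
  At 5: go right to 20.
    At 20: go left to 39.
      At 39: go left to 1.
        1 is a leaf — visit 1.
      Visit 39.
      At 39: go right to 9.
        9 is a leaf — visit 9.
    Visit 20.
    At 20: no right child.
Visit 29.
At 29: go right to 6.
  6 is a leaf — visit 6.
Full in-order sequence: 28, 8, 23, 27, 5, 1, 39, 9, 20, 29, 6.

3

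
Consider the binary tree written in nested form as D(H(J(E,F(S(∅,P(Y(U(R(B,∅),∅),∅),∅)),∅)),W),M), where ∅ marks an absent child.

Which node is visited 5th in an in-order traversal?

R

In-order visits the left subtree, then the node, then the right subtree.
At D: go left to H.
  At H: go left to J.
    At J: go left to E.
      E is a leaf — visit E.
    Visit J.
    At J: go right to F.
      At F: go left to S.
        At S: no left child.
        Visit S.
        At S: go right to P.
          At P: go left to Y.
            At Y: go left to U.
              At U: go left to R.
                At R: go left to B.
                  B is a leaf — visit B.
                Visit R.
                At R: no right child.
              Visit U.
              At U: no right child.
            Visit Y.
            At Y: no right child.
          Visit P.
          At P: no right child.
      Visit F.
      At F: no right child.
  Visit H.
  At H: go right to W.
    W is a leaf — visit W.
Visit D.
At D: go right to M.
  M is a leaf — visit M.
Full in-order sequence: E, J, S, B, R, U, Y, P, F, H, W, D, M.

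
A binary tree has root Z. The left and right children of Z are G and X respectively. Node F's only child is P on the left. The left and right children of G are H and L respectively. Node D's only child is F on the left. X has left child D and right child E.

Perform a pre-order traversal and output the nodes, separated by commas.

Pre-order visits the node, then its left subtree, then its right subtree.
Visit Z.
At Z: go left to G.
  Visit G.
  At G: go left to H.
    H is a leaf — visit H.
  At G: go right to L.
    L is a leaf — visit L.
At Z: go right to X.
  Visit X.
  At X: go left to D.
    Visit D.
    At D: go left to F.
      Visit F.
      At F: go left to P.
        P is a leaf — visit P.
      At F: no right child.
    At D: no right child.
  At X: go right to E.
    E is a leaf — visit E.

Z, G, H, L, X, D, F, P, E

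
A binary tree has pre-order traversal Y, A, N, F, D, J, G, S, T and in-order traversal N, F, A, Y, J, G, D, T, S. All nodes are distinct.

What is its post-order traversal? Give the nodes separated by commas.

F, N, A, G, J, T, S, D, Y

The first element of pre-order is the root; it splits in-order into left and right subtrees.
Root Y: left subtree has 3 nodes {N, F, A}, right has 5 {J, G, D, T, S}.
  Root A: left subtree has 2 nodes {N, F}, right has 0 { }.
    Root N: left subtree has 0 nodes { }, right has 1 {F}.
  Root D: left subtree has 2 nodes {J, G}, right has 2 {T, S}.
    Root J: left subtree has 0 nodes { }, right has 1 {G}.
    Root S: left subtree has 1 node {T}, right has 0 { }.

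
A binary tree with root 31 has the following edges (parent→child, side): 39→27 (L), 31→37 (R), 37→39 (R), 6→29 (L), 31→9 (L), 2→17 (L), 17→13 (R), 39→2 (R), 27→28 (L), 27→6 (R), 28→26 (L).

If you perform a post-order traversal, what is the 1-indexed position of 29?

Post-order visits the left subtree, then the right subtree, then the node.
At 31: go left to 9.
  9 is a leaf — visit 9.
At 31: go right to 37.
  At 37: no left child.
  At 37: go right to 39.
    At 39: go left to 27.
      At 27: go left to 28.
        At 28: go left to 26.
          26 is a leaf — visit 26.
        At 28: no right child.
        Visit 28.
      At 27: go right to 6.
        At 6: go left to 29.
          29 is a leaf — visit 29.
        At 6: no right child.
        Visit 6.
      Visit 27.
    At 39: go right to 2.
      At 2: go left to 17.
        At 17: no left child.
        At 17: go right to 13.
          13 is a leaf — visit 13.
        Visit 17.
      At 2: no right child.
      Visit 2.
    Visit 39.
  Visit 37.
Visit 31.
Full post-order sequence: 9, 26, 28, 29, 6, 27, 13, 17, 2, 39, 37, 31.

4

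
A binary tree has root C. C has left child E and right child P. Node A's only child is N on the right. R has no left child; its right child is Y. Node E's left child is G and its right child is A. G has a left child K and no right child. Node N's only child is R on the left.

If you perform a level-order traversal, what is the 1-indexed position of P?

Level-order visits nodes level by level from the root, left to right within each level.
Level 0: C
Level 1: E, P
Level 2: G, A
Level 3: K, N
Level 4: R
Level 5: Y
Full level-order sequence: C, E, P, G, A, K, N, R, Y.

3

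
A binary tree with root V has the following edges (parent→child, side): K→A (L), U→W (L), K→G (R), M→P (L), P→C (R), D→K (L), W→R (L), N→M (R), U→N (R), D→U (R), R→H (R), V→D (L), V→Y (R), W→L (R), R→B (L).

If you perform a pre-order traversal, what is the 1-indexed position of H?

Pre-order visits the node, then its left subtree, then its right subtree.
Visit V.
At V: go left to D.
  Visit D.
  At D: go left to K.
    Visit K.
    At K: go left to A.
      A is a leaf — visit A.
    At K: go right to G.
      G is a leaf — visit G.
  At D: go right to U.
    Visit U.
    At U: go left to W.
      Visit W.
      At W: go left to R.
        Visit R.
        At R: go left to B.
          B is a leaf — visit B.
        At R: go right to H.
          H is a leaf — visit H.
      At W: go right to L.
        L is a leaf — visit L.
    At U: go right to N.
      Visit N.
      At N: no left child.
      At N: go right to M.
        Visit M.
        At M: go left to P.
          Visit P.
          At P: no left child.
          At P: go right to C.
            C is a leaf — visit C.
        At M: no right child.
At V: go right to Y.
  Y is a leaf — visit Y.
Full pre-order sequence: V, D, K, A, G, U, W, R, B, H, L, N, M, P, C, Y.

10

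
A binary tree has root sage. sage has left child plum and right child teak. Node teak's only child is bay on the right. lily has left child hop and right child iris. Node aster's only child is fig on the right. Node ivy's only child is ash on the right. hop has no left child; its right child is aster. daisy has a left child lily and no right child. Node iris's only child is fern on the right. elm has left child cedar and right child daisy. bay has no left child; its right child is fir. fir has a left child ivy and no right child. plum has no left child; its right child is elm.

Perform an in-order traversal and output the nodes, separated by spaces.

In-order visits the left subtree, then the node, then the right subtree.
At sage: go left to plum.
  At plum: no left child.
  Visit plum.
  At plum: go right to elm.
    At elm: go left to cedar.
      cedar is a leaf — visit cedar.
    Visit elm.
    At elm: go right to daisy.
      At daisy: go left to lily.
        At lily: go left to hop.
          At hop: no left child.
          Visit hop.
          At hop: go right to aster.
            At aster: no left child.
            Visit aster.
            At aster: go right to fig.
              fig is a leaf — visit fig.
        Visit lily.
        At lily: go right to iris.
          At iris: no left child.
          Visit iris.
          At iris: go right to fern.
            fern is a leaf — visit fern.
      Visit daisy.
      At daisy: no right child.
Visit sage.
At sage: go right to teak.
  At teak: no left child.
  Visit teak.
  At teak: go right to bay.
    At bay: no left child.
    Visit bay.
    At bay: go right to fir.
      At fir: go left to ivy.
        At ivy: no left child.
        Visit ivy.
        At ivy: go right to ash.
          ash is a leaf — visit ash.
      Visit fir.
      At fir: no right child.

plum cedar elm hop aster fig lily iris fern daisy sage teak bay ivy ash fir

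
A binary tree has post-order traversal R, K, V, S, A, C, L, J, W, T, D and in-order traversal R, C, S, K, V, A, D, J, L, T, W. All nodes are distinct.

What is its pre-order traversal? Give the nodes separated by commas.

D, C, R, A, S, V, K, T, J, L, W

The last element of post-order is the root; it splits in-order into left and right subtrees.
Root D: left subtree has 6 nodes {R, C, S, K, V, A}, right has 4 {J, L, T, W}.
  Root C: left subtree has 1 node {R}, right has 4 {S, K, V, A}.
    Root A: left subtree has 3 nodes {S, K, V}, right has 0 { }.
      Root S: left subtree has 0 nodes { }, right has 2 {K, V}.
        Root V: left subtree has 1 node {K}, right has 0 { }.
  Root T: left subtree has 2 nodes {J, L}, right has 1 {W}.
    Root J: left subtree has 0 nodes { }, right has 1 {L}.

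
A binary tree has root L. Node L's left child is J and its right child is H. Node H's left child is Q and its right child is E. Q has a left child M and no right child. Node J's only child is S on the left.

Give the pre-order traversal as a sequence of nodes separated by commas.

L, J, S, H, Q, M, E

Pre-order visits the node, then its left subtree, then its right subtree.
Visit L.
At L: go left to J.
  Visit J.
  At J: go left to S.
    S is a leaf — visit S.
  At J: no right child.
At L: go right to H.
  Visit H.
  At H: go left to Q.
    Visit Q.
    At Q: go left to M.
      M is a leaf — visit M.
    At Q: no right child.
  At H: go right to E.
    E is a leaf — visit E.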